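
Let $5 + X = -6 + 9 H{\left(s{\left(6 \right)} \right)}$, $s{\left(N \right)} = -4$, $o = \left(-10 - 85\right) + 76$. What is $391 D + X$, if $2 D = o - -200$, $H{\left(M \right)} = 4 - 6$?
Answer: $\frac{70713}{2} \approx 35357.0$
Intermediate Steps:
$o = -19$ ($o = -95 + 76 = -19$)
$H{\left(M \right)} = -2$ ($H{\left(M \right)} = 4 - 6 = -2$)
$X = -29$ ($X = -5 + \left(-6 + 9 \left(-2\right)\right) = -5 - 24 = -29$)
$D = \frac{181}{2}$ ($D = \frac{-19 - -200}{2} = \frac{-19 + 200}{2} = \frac{1}{2} \cdot 181 = \frac{181}{2} \approx 90.5$)
$391 D + X = 391 \cdot \frac{181}{2} - 29 = \frac{70771}{2} - 29 = \frac{70713}{2}$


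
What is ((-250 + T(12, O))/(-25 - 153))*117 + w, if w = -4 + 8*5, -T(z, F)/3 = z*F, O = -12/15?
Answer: 80721/445 ≈ 181.40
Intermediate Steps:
O = -⅘ (O = -12*1/15 = -⅘ ≈ -0.80000)
T(z, F) = -3*F*z (T(z, F) = -3*z*F = -3*F*z)
w = 36 (w = -4 + 40 = 36)
((-250 + T(12, O))/(-25 - 153))*117 + w = ((-250 - 3*(-⅘)*12)/(-25 - 153))*117 + 36 = ((-250 + 144/5)/(-178))*117 + 36 = -1106/5*(-1/178)*117 + 36 = (553/445)*117 + 36 = 64701/445 + 36 = 80721/445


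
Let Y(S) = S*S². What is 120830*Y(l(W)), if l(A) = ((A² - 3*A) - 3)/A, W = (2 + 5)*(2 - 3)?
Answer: -36341193290/343 ≈ -1.0595e+8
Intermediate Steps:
W = -7 (W = 7*(-1) = -7)
l(A) = (-3 + A² - 3*A)/A
Y(S) = S³
120830*Y(l(W)) = 120830*(-3 - 7 - 3/(-7))³ = 120830*(-3 - 7 - 3*(-⅐))³ = 120830*(-3 - 7 + 3/7)³ = 120830*(-67/7)³ = 120830*(-300763/343) = -36341193290/343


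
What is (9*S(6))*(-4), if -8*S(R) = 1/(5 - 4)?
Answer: 9/2 ≈ 4.5000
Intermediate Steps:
S(R) = -⅛ (S(R) = -1/(8*(5 - 4)) = -⅛/1 = -⅛*1 = -⅛)
(9*S(6))*(-4) = (9*(-⅛))*(-4) = -9/8*(-4) = 9/2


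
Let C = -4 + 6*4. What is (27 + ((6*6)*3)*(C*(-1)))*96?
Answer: -204768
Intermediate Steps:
C = 20 (C = -4 + 24 = 20)
(27 + ((6*6)*3)*(C*(-1)))*96 = (27 + ((6*6)*3)*(20*(-1)))*96 = (27 + (36*3)*(-20))*96 = (27 + 108*(-20))*96 = (27 - 2160)*96 = -2133*96 = -204768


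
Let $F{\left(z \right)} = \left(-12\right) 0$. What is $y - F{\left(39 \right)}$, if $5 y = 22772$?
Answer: $\frac{22772}{5} \approx 4554.4$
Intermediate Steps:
$y = \frac{22772}{5}$ ($y = \frac{1}{5} \cdot 22772 = \frac{22772}{5} \approx 4554.4$)
$F{\left(z \right)} = 0$
$y - F{\left(39 \right)} = \frac{22772}{5} - 0 = \frac{22772}{5} + 0 = \frac{22772}{5}$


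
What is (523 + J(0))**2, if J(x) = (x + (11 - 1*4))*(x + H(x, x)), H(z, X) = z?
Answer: 273529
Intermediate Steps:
J(x) = 2*x*(7 + x) (J(x) = (x + (11 - 1*4))*(x + x) = (x + (11 - 4))*(2*x) = (x + 7)*(2*x) = (7 + x)*(2*x) = 2*x*(7 + x))
(523 + J(0))**2 = (523 + 2*0*(7 + 0))**2 = (523 + 2*0*7)**2 = (523 + 0)**2 = 523**2 = 273529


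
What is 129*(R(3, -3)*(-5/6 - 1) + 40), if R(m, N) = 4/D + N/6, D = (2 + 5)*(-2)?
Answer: 149683/28 ≈ 5345.8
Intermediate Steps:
D = -14 (D = 7*(-2) = -14)
R(m, N) = -2/7 + N/6 (R(m, N) = 4/(-14) + N/6 = 4*(-1/14) + N*(⅙) = -2/7 + N/6)
129*(R(3, -3)*(-5/6 - 1) + 40) = 129*((-2/7 + (⅙)*(-3))*(-5/6 - 1) + 40) = 129*((-2/7 - ½)*(-5*⅙ - 1) + 40) = 129*(-11*(-⅚ - 1)/14 + 40) = 129*(-11/14*(-11/6) + 40) = 129*(121/84 + 40) = 129*(3481/84) = 149683/28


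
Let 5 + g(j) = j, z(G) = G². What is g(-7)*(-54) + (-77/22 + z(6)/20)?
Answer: 6463/10 ≈ 646.30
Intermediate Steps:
g(j) = -5 + j
g(-7)*(-54) + (-77/22 + z(6)/20) = (-5 - 7)*(-54) + (-77/22 + 6²/20) = -12*(-54) + (-77*1/22 + 36*(1/20)) = 648 + (-7/2 + 9/5) = 648 - 17/10 = 6463/10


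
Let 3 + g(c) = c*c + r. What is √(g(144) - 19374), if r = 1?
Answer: 4*√85 ≈ 36.878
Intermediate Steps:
g(c) = -2 + c² (g(c) = -3 + (c*c + 1) = -3 + (c² + 1) = -3 + (1 + c²) = -2 + c²)
√(g(144) - 19374) = √((-2 + 144²) - 19374) = √((-2 + 20736) - 19374) = √(20734 - 19374) = √1360 = 4*√85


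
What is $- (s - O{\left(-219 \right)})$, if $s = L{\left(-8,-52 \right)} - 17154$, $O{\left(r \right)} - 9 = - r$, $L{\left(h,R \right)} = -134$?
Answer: $17516$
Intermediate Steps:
$O{\left(r \right)} = 9 - r$
$s = -17288$ ($s = -134 - 17154 = -17288$)
$- (s - O{\left(-219 \right)}) = - (-17288 - \left(9 - -219\right)) = - (-17288 - \left(9 + 219\right)) = - (-17288 - 228) = \left(-1\right) \left(-17516\right) = 17516$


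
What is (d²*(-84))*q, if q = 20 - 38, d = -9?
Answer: 122472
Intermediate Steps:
q = -18
(d²*(-84))*q = ((-9)²*(-84))*(-18) = (81*(-84))*(-18) = -6804*(-18) = 122472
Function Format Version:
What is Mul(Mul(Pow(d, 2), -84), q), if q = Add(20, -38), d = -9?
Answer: 122472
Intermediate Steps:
q = -18
Mul(Mul(Pow(d, 2), -84), q) = Mul(Mul(Pow(-9, 2), -84), -18) = Mul(Mul(81, -84), -18) = Mul(-6804, -18) = 122472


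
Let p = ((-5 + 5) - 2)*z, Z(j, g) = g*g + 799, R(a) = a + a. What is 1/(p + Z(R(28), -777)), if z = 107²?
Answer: 1/581630 ≈ 1.7193e-6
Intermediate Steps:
R(a) = 2*a
Z(j, g) = 799 + g² (Z(j, g) = g² + 799 = 799 + g²)
z = 11449
p = -22898 (p = ((-5 + 5) - 2)*11449 = (0 - 2)*11449 = -2*11449 = -22898)
1/(p + Z(R(28), -777)) = 1/(-22898 + (799 + (-777)²)) = 1/(-22898 + (799 + 603729)) = 1/(-22898 + 604528) = 1/581630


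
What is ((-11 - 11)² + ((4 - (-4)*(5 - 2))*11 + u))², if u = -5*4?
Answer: 409600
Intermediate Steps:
u = -20
((-11 - 11)² + ((4 - (-4)*(5 - 2))*11 + u))² = ((-11 - 11)² + ((4 - (-4)*(5 - 2))*11 - 20))² = ((-22)² + ((4 - (-4)*3)*11 - 20))² = (484 + ((4 - 1*(-12))*11 - 20))² = (484 + ((4 + 12)*11 - 20))² = (484 + (16*11 - 20))² = (484 + (176 - 20))² = (484 + 156)² = 640² = 409600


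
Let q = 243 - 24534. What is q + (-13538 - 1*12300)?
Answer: -50129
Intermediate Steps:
q = -24291
q + (-13538 - 1*12300) = -24291 + (-13538 - 1*12300) = -24291 + (-13538 - 12300) = -24291 - 25838 = -50129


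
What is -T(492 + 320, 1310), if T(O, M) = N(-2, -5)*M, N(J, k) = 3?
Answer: -3930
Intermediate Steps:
T(O, M) = 3*M
-T(492 + 320, 1310) = -3*1310 = -1*3930 = -3930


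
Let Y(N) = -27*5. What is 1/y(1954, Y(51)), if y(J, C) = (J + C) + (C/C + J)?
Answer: 1/3774 ≈ 0.00026497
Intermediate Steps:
Y(N) = -135
y(J, C) = 1 + C + 2*J (y(J, C) = (C + J) + (1 + J) = 1 + C + 2*J)
1/y(1954, Y(51)) = 1/(1 - 135 + 2*1954) = 1/(1 - 135 + 3908) = 1/3774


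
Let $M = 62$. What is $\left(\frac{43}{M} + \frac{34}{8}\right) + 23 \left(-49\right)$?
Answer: $- \frac{139135}{124} \approx -1122.1$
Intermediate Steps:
$\left(\frac{43}{M} + \frac{34}{8}\right) + 23 \left(-49\right) = \left(\frac{43}{62} + \frac{34}{8}\right) + 23 \left(-49\right) = \left(43 \cdot \frac{1}{62} + 34 \cdot \frac{1}{8}\right) - 1127 = \left(\frac{43}{62} + \frac{17}{4}\right) - 1127 = \frac{613}{124} - 1127 = - \frac{139135}{124}$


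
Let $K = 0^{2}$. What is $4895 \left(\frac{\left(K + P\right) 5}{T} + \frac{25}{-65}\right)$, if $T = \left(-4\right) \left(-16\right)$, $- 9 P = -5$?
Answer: $- \frac{12506725}{7488} \approx -1670.2$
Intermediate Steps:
$P = \frac{5}{9}$ ($P = \left(- \frac{1}{9}\right) \left(-5\right) = \frac{5}{9} \approx 0.55556$)
$T = 64$
$K = 0$
$4895 \left(\frac{\left(K + P\right) 5}{T} + \frac{25}{-65}\right) = 4895 \left(\frac{\left(0 + \frac{5}{9}\right) 5}{64} + \frac{25}{-65}\right) = 4895 \left(\frac{5}{9} \cdot 5 \cdot \frac{1}{64} + 25 \left(- \frac{1}{65}\right)\right) = 4895 \left(\frac{25}{9} \cdot \frac{1}{64} - \frac{5}{13}\right) = 4895 \left(\frac{25}{576} - \frac{5}{13}\right) = 4895 \left(- \frac{2555}{7488}\right) = - \frac{12506725}{7488}$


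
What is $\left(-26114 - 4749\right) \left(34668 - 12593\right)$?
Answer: $-681300725$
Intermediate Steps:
$\left(-26114 - 4749\right) \left(34668 - 12593\right) = \left(-30863\right) 22075 = -681300725$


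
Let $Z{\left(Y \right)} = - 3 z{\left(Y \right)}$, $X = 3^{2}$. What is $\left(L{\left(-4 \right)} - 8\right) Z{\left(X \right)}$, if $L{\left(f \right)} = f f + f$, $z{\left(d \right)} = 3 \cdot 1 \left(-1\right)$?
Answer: $36$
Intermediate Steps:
$X = 9$
$z{\left(d \right)} = -3$ ($z{\left(d \right)} = 3 \left(-1\right) = -3$)
$Z{\left(Y \right)} = 9$ ($Z{\left(Y \right)} = \left(-3\right) \left(-3\right) = 9$)
$L{\left(f \right)} = f + f^{2}$ ($L{\left(f \right)} = f^{2} + f = f + f^{2}$)
$\left(L{\left(-4 \right)} - 8\right) Z{\left(X \right)} = \left(- 4 \left(1 - 4\right) - 8\right) 9 = \left(\left(-4\right) \left(-3\right) - 8\right) 9 = \left(12 - 8\right) 9 = 4 \cdot 9 = 36$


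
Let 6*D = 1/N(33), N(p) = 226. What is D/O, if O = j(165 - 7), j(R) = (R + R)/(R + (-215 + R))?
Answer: 101/428496 ≈ 0.00023571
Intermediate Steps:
j(R) = 2*R/(-215 + 2*R) (j(R) = (2*R)/(-215 + 2*R) = 2*R/(-215 + 2*R))
O = 316/101 (O = 2*(165 - 7)/(-215 + 2*(165 - 7)) = 2*158/(-215 + 2*158) = 2*158/(-215 + 316) = 2*158/101 = 2*158*(1/101) = 316/101 ≈ 3.1287)
D = 1/1356 (D = (⅙)/226 = (⅙)*(1/226) = 1/1356 ≈ 0.00073746)
D/O = 1/(1356*(316/101)) = (1/1356)*(101/316) = 101/428496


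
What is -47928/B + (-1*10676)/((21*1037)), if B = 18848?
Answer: -9154039/3018036 ≈ -3.0331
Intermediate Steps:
-47928/B + (-1*10676)/((21*1037)) = -47928/18848 + (-1*10676)/((21*1037)) = -47928*1/18848 - 10676/21777 = -5991/2356 - 10676*1/21777 = -5991/2356 - 628/1281 = -9154039/3018036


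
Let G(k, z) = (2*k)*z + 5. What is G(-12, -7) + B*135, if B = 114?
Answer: 15563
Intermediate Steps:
G(k, z) = 5 + 2*k*z (G(k, z) = 2*k*z + 5 = 5 + 2*k*z)
G(-12, -7) + B*135 = (5 + 2*(-12)*(-7)) + 114*135 = (5 + 168) + 15390 = 173 + 15390 = 15563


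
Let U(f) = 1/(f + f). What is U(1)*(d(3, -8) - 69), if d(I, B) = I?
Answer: -33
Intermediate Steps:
U(f) = 1/(2*f)
U(1)*(d(3, -8) - 69) = ((1/2)/1)*(3 - 69) = ((1/2)*1)*(-66) = (1/2)*(-66) = -33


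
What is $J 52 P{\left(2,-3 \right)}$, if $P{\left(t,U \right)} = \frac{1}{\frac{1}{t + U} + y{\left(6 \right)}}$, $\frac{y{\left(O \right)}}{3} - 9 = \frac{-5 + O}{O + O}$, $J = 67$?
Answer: $\frac{13936}{105} \approx 132.72$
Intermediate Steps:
$y{\left(O \right)} = 27 + \frac{3 \left(-5 + O\right)}{2 O}$ ($y{\left(O \right)} = 27 + 3 \frac{-5 + O}{O + O} = 27 + 3 \frac{-5 + O}{2 O} = 27 + \frac{3 \left(-5 + O\right)}{2 O}$)
$P{\left(t,U \right)} = \frac{1}{\frac{109}{4} + \frac{1}{U + t}}$ ($P{\left(t,U \right)} = \frac{1}{\frac{1}{t + U} + \frac{3 \left(-5 + 19 \cdot 6\right)}{2 \cdot 6}} = \frac{1}{\frac{1}{U + t} + \frac{3}{2} \cdot \frac{1}{6} \left(-5 + 114\right)} = \frac{1}{\frac{1}{U + t} + \frac{3}{2} \cdot \frac{1}{6} \cdot 109} = \frac{1}{\frac{1}{U + t} + \frac{109}{4}} = \frac{1}{\frac{109}{4} + \frac{1}{U + t}}$)
$J 52 P{\left(2,-3 \right)} = 67 \cdot 52 \frac{4 \left(-3 + 2\right)}{4 + 109 \left(-3\right) + 109 \cdot 2} = 3484 \cdot 4 \frac{1}{4 - 327 + 218} \left(-1\right) = 3484 \cdot 4 \frac{1}{-105} \left(-1\right) = 3484 \cdot 4 \left(- \frac{1}{105}\right) \left(-1\right) = 3484 \cdot \frac{4}{105} = \frac{13936}{105}$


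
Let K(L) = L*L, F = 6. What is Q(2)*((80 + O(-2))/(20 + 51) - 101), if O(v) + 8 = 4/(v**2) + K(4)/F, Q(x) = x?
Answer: -42572/213 ≈ -199.87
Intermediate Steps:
K(L) = L**2
O(v) = -16/3 + 4/v**2 (O(v) = -8 + (4/(v**2) + 4**2/6) = -8 + (4/v**2 + 16*(1/6)) = -8 + (4/v**2 + 8/3) = -8 + (8/3 + 4/v**2) = -16/3 + 4/v**2)
Q(2)*((80 + O(-2))/(20 + 51) - 101) = 2*((80 + (-16/3 + 4/(-2)**2))/(20 + 51) - 101) = 2*((80 + (-16/3 + 4*(1/4)))/71 - 101) = 2*((80 + (-16/3 + 1))*(1/71) - 101) = 2*((80 - 13/3)*(1/71) - 101) = 2*((227/3)*(1/71) - 101) = 2*(227/213 - 101) = 2*(-21286/213) = -42572/213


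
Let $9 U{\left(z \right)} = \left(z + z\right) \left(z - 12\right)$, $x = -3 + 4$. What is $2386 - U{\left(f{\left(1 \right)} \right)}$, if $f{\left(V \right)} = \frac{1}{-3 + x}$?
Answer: $\frac{42923}{18} \approx 2384.6$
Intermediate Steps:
$x = 1$
$f{\left(V \right)} = - \frac{1}{2}$ ($f{\left(V \right)} = \frac{1}{-3 + 1} = \frac{1}{-2} = - \frac{1}{2}$)
$U{\left(z \right)} = \frac{2 z \left(-12 + z\right)}{9}$ ($U{\left(z \right)} = \frac{\left(z + z\right) \left(z - 12\right)}{9} = \frac{2 z \left(-12 + z\right)}{9}$)
$2386 - U{\left(f{\left(1 \right)} \right)} = 2386 - \frac{2}{9} \left(- \frac{1}{2}\right) \left(-12 - \frac{1}{2}\right) = 2386 - \frac{2}{9} \left(- \frac{1}{2}\right) \left(- \frac{25}{2}\right) = 2386 - \frac{25}{18} = \frac{42923}{18}$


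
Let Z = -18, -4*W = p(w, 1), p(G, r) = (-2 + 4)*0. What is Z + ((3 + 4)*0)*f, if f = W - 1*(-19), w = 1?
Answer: -18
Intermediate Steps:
p(G, r) = 0 (p(G, r) = 2*0 = 0)
W = 0 (W = -¼*0 = 0)
f = 19 (f = 0 - 1*(-19) = 0 + 19 = 19)
Z + ((3 + 4)*0)*f = -18 + ((3 + 4)*0)*19 = -18 + (7*0)*19 = -18 + 0*19 = -18 + 0 = -18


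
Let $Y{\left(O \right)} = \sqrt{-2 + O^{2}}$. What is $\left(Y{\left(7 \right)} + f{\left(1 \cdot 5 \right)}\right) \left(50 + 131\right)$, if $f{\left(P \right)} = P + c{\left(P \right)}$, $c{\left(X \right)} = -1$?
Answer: $724 + 181 \sqrt{47} \approx 1964.9$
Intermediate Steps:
$f{\left(P \right)} = -1 + P$ ($f{\left(P \right)} = P - 1 = -1 + P$)
$\left(Y{\left(7 \right)} + f{\left(1 \cdot 5 \right)}\right) \left(50 + 131\right) = \left(\sqrt{-2 + 7^{2}} + \left(-1 + 1 \cdot 5\right)\right) \left(50 + 131\right) = \left(\sqrt{-2 + 49} + \left(-1 + 5\right)\right) 181 = \left(\sqrt{47} + 4\right) 181 = \left(4 + \sqrt{47}\right) 181 = 724 + 181 \sqrt{47}$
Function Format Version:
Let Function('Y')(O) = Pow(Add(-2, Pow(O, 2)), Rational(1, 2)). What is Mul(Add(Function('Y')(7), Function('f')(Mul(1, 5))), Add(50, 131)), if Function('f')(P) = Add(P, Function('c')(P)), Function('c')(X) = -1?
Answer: Add(724, Mul(181, Pow(47, Rational(1, 2)))) ≈ 1964.9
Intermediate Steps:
Function('f')(P) = Add(-1, P) (Function('f')(P) = Add(P, -1) = Add(-1, P))
Mul(Add(Function('Y')(7), Function('f')(Mul(1, 5))), Add(50, 131)) = Mul(Add(Pow(Add(-2, Pow(7, 2)), Rational(1, 2)), Add(-1, Mul(1, 5))), Add(50, 131)) = Mul(Add(Pow(Add(-2, 49), Rational(1, 2)), Add(-1, 5)), 181) = Mul(Add(Pow(47, Rational(1, 2)), 4), 181) = Mul(Add(4, Pow(47, Rational(1, 2))), 181) = Add(724, Mul(181, Pow(47, Rational(1, 2))))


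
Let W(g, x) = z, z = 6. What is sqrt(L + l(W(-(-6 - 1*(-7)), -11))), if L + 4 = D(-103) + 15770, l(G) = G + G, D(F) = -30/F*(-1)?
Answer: 52*sqrt(61903)/103 ≈ 125.61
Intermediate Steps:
D(F) = 30/F
W(g, x) = 6
l(G) = 2*G
L = 1623868/103 (L = -4 + (30/(-103) + 15770) = -4 + (30*(-1/103) + 15770) = -4 + (-30/103 + 15770) = -4 + 1624280/103 = 1623868/103 ≈ 15766.)
sqrt(L + l(W(-(-6 - 1*(-7)), -11))) = sqrt(1623868/103 + 2*6) = sqrt(1623868/103 + 12) = sqrt(1625104/103) = 52*sqrt(61903)/103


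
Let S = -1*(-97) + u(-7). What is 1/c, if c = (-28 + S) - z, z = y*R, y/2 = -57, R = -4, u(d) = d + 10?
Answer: -1/384 ≈ -0.0026042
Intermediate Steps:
u(d) = 10 + d
y = -114 (y = 2*(-57) = -114)
z = 456 (z = -114*(-4) = 456)
S = 100 (S = -1*(-97) + (10 - 7) = 97 + 3 = 100)
c = -384 (c = (-28 + 100) - 1*456 = 72 - 456 = -384)
1/c = 1/(-384) = -1/384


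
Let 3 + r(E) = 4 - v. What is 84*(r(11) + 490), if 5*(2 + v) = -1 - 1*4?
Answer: 41496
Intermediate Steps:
v = -3 (v = -2 + (-1 - 1*4)/5 = -2 + (-1 - 4)/5 = -2 + (⅕)*(-5) = -2 - 1 = -3)
r(E) = 4 (r(E) = -3 + (4 - 1*(-3)) = -3 + (4 + 3) = -3 + 7 = 4)
84*(r(11) + 490) = 84*(4 + 490) = 84*494 = 41496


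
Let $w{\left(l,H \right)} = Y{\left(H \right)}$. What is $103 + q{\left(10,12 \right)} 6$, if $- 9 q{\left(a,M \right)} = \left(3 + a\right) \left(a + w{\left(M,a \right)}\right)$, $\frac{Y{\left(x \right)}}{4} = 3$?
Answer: $- \frac{263}{3} \approx -87.667$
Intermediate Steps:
$Y{\left(x \right)} = 12$ ($Y{\left(x \right)} = 4 \cdot 3 = 12$)
$w{\left(l,H \right)} = 12$
$q{\left(a,M \right)} = - \frac{\left(3 + a\right) \left(12 + a\right)}{9}$ ($q{\left(a,M \right)} = - \frac{\left(3 + a\right) \left(a + 12\right)}{9} = - \frac{\left(3 + a\right) \left(12 + a\right)}{9}$)
$103 + q{\left(10,12 \right)} 6 = 103 + \left(-4 - \frac{50}{3} - \frac{10^{2}}{9}\right) 6 = 103 + \left(-4 - \frac{50}{3} - \frac{100}{9}\right) 6 = 103 - \frac{572}{3} = - \frac{263}{3}$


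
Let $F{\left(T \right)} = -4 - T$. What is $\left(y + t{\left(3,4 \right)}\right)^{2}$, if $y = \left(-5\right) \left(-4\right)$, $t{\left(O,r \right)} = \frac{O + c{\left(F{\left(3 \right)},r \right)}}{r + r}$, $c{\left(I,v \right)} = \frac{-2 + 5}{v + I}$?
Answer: $\frac{6561}{16} \approx 410.06$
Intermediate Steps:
$c{\left(I,v \right)} = \frac{3}{I + v}$
$t{\left(O,r \right)} = \frac{O + \frac{3}{-7 + r}}{2 r}$ ($t{\left(O,r \right)} = \frac{O + \frac{3}{\left(-4 - 3\right) + r}}{r + r} = \frac{O + \frac{3}{\left(-4 - 3\right) + r}}{2 r} = \left(O + \frac{3}{-7 + r}\right) \frac{1}{2 r} = \frac{O + \frac{3}{-7 + r}}{2 r}$)
$y = 20$
$\left(y + t{\left(3,4 \right)}\right)^{2} = \left(20 + \frac{3 + 3 \left(-7 + 4\right)}{2 \cdot 4 \left(-7 + 4\right)}\right)^{2} = \left(20 + \frac{1}{2} \cdot \frac{1}{4} \frac{1}{-3} \left(3 + 3 \left(-3\right)\right)\right)^{2} = \left(20 + \frac{1}{2} \cdot \frac{1}{4} \left(- \frac{1}{3}\right) \left(3 - 9\right)\right)^{2} = \left(20 + \frac{1}{2} \cdot \frac{1}{4} \left(- \frac{1}{3}\right) \left(-6\right)\right)^{2} = \left(20 + \frac{1}{4}\right)^{2} = \left(\frac{81}{4}\right)^{2} = \frac{6561}{16}$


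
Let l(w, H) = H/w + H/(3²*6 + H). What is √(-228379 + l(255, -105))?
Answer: I*√66001055/17 ≈ 477.89*I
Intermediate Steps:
l(w, H) = H/w + H/(54 + H) (l(w, H) = H/w + H/(9*6 + H) = H/w + H/(54 + H))
√(-228379 + l(255, -105)) = √(-228379 - 105*(54 - 105 + 255)/(255*(54 - 105))) = √(-228379 - 105*1/255*204/(-51)) = √(-228379 - 105*1/255*(-1/51)*204) = √(-228379 + 28/17) = √(-3882415/17) = I*√66001055/17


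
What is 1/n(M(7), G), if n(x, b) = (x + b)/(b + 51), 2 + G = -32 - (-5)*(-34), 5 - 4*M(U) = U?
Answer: 306/409 ≈ 0.74817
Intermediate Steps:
M(U) = 5/4 - U/4
G = -204 (G = -2 + (-32 - (-5)*(-34)) = -2 + (-32 - 1*170) = -2 + (-32 - 170) = -2 - 202 = -204)
n(x, b) = (b + x)/(51 + b)
1/n(M(7), G) = 1/((-204 + (5/4 - ¼*7))/(51 - 204)) = 1/((-204 + (5/4 - 7/4))/(-153)) = 1/(-(-204 - ½)/153) = 1/(-1/153*(-409/2)) = 1/(409/306) = 306/409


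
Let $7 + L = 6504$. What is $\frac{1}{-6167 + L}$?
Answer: $\frac{1}{330} \approx 0.0030303$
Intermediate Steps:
$L = 6497$ ($L = -7 + 6504 = 6497$)
$\frac{1}{-6167 + L} = \frac{1}{-6167 + 6497} = \frac{1}{330}$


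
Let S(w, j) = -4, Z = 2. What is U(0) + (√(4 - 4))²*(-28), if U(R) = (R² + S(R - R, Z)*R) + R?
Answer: 0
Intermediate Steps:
U(R) = R² - 3*R (U(R) = (R² - 4*R) + R = R² - 3*R)
U(0) + (√(4 - 4))²*(-28) = 0*(-3 + 0) + (√(4 - 4))²*(-28) = 0*(-3) + (√0)²*(-28) = 0 + 0²*(-28) = 0 + 0*(-28) = 0 + 0 = 0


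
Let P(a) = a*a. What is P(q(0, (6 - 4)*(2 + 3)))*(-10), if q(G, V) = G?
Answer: 0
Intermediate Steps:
P(a) = a²
P(q(0, (6 - 4)*(2 + 3)))*(-10) = 0²*(-10) = 0*(-10) = 0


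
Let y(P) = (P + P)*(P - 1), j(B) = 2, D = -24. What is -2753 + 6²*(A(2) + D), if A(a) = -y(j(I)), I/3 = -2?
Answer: -3761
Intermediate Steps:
I = -6 (I = 3*(-2) = -6)
y(P) = 2*P*(-1 + P) (y(P) = (2*P)*(-1 + P) = 2*P*(-1 + P))
A(a) = -4 (A(a) = -2*2*(-1 + 2) = -2*2 = -1*4 = -4)
-2753 + 6²*(A(2) + D) = -2753 + 6²*(-4 - 24) = -2753 + 36*(-28) = -2753 - 1008 = -3761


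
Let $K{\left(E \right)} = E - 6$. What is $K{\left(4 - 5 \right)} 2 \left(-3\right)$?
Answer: $42$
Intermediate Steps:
$K{\left(E \right)} = -6 + E$ ($K{\left(E \right)} = E - 6 = -6 + E$)
$K{\left(4 - 5 \right)} 2 \left(-3\right) = \left(-6 + \left(4 - 5\right)\right) 2 \left(-3\right) = \left(-6 - 1\right) 2 \left(-3\right) = \left(-7\right) 2 \left(-3\right) = \left(-14\right) \left(-3\right) = 42$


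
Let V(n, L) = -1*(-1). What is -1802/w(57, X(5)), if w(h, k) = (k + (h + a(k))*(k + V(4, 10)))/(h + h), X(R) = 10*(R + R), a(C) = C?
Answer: -68476/5319 ≈ -12.874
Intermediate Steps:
V(n, L) = 1
X(R) = 20*R (X(R) = 10*(2*R) = 20*R)
w(h, k) = (k + (1 + k)*(h + k))/(2*h) (w(h, k) = (k + (h + k)*(k + 1))/(h + h) = (k + (h + k)*(1 + k))/((2*h)) = (k + (1 + k)*(h + k))*(1/(2*h)) = (k + (1 + k)*(h + k))/(2*h))
-1802/w(57, X(5)) = -1802*114/((20*5)² + 2*(20*5) + 57*(1 + 20*5)) = -1802*114/(100² + 2*100 + 57*(1 + 100)) = -1802*114/(10000 + 200 + 57*101) = -1802*114/(10000 + 200 + 5757) = -1802/((½)*(1/57)*15957) = -1802/5319/38 = -1802*38/5319 = -68476/5319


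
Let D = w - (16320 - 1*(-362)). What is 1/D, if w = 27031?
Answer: 1/10349 ≈ 9.6628e-5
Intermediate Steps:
D = 10349 (D = 27031 - (16320 - 1*(-362)) = 27031 - (16320 + 362) = 27031 - 1*16682 = 27031 - 16682 = 10349)
1/D = 1/10349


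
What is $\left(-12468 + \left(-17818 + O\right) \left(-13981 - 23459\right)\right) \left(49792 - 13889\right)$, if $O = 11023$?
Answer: $9133447895796$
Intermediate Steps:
$\left(-12468 + \left(-17818 + O\right) \left(-13981 - 23459\right)\right) \left(49792 - 13889\right) = \left(-12468 + \left(-17818 + 11023\right) \left(-13981 - 23459\right)\right) \left(49792 - 13889\right) = \left(-12468 - -254404800\right) 35903 = \left(-12468 + 254404800\right) 35903 = 254392332 \cdot 35903 = 9133447895796$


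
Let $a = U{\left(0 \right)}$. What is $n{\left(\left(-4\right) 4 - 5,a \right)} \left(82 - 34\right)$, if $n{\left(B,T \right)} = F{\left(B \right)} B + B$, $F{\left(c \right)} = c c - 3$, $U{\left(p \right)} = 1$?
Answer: $-442512$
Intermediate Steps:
$F{\left(c \right)} = -3 + c^{2}$ ($F{\left(c \right)} = c^{2} - 3 = -3 + c^{2}$)
$a = 1$
$n{\left(B,T \right)} = B + B \left(-3 + B^{2}\right)$ ($n{\left(B,T \right)} = \left(-3 + B^{2}\right) B + B = B \left(-3 + B^{2}\right) + B = B + B \left(-3 + B^{2}\right)$)
$n{\left(\left(-4\right) 4 - 5,a \right)} \left(82 - 34\right) = \left(\left(-4\right) 4 - 5\right) \left(-2 + \left(\left(-4\right) 4 - 5\right)^{2}\right) \left(82 - 34\right) = \left(-16 - 5\right) \left(-2 + \left(-16 - 5\right)^{2}\right) 48 = - 21 \left(-2 + \left(-21\right)^{2}\right) 48 = - 21 \left(-2 + 441\right) 48 = \left(-21\right) 439 \cdot 48 = \left(-9219\right) 48 = -442512$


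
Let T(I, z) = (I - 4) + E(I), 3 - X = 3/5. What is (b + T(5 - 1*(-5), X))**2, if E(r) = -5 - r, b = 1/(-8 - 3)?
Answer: 10000/121 ≈ 82.645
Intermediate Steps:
X = 12/5 (X = 3 - 3/5 = 12/5 ≈ 2.4000)
b = -1/11 (b = 1/(-11) = -1/11 ≈ -0.090909)
T(I, z) = -9 (T(I, z) = (I - 4) + (-5 - I) = (-4 + I) + (-5 - I) = -9)
(b + T(5 - 1*(-5), X))**2 = (-1/11 - 9)**2 = (-100/11)**2 = 10000/121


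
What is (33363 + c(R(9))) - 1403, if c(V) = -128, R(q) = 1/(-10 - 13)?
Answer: 31832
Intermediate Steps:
R(q) = -1/23 (R(q) = 1/(-23) = -1/23)
(33363 + c(R(9))) - 1403 = (33363 - 128) - 1403 = 33235 - 1403 = 31832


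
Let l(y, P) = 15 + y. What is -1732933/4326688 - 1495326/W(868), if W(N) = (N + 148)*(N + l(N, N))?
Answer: -1194090574277/962155897376 ≈ -1.2411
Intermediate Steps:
W(N) = (15 + 2*N)*(148 + N) (W(N) = (N + 148)*(N + (15 + N)) = (148 + N)*(15 + 2*N) = (15 + 2*N)*(148 + N))
-1732933/4326688 - 1495326/W(868) = -1732933/4326688 - 1495326/(2220 + 2*868² + 311*868) = -1732933*1/4326688 - 1495326/(2220 + 2*753424 + 269948) = -1732933/4326688 - 1495326/(2220 + 1506848 + 269948) = -1732933/4326688 - 1495326/1779016 = -1732933/4326688 - 1495326*1/1779016 = -1732933/4326688 - 747663/889508 = -1194090574277/962155897376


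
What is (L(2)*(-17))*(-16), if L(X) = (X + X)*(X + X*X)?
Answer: 6528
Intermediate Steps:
L(X) = 2*X*(X + X**2) (L(X) = (2*X)*(X + X**2) = 2*X*(X + X**2))
(L(2)*(-17))*(-16) = ((2*2**2*(1 + 2))*(-17))*(-16) = ((2*4*3)*(-17))*(-16) = (24*(-17))*(-16) = -408*(-16) = 6528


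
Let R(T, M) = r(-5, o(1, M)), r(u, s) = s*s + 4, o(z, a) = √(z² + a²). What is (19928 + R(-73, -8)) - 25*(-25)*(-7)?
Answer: 15622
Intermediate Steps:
o(z, a) = √(a² + z²)
r(u, s) = 4 + s² (r(u, s) = s² + 4 = 4 + s²)
R(T, M) = 5 + M² (R(T, M) = 4 + (√(M² + 1²))² = 4 + (√(M² + 1))² = 4 + (√(1 + M²))² = 4 + (1 + M²) = 5 + M²)
(19928 + R(-73, -8)) - 25*(-25)*(-7) = (19928 + (5 + (-8)²)) - 25*(-25)*(-7) = (19928 + (5 + 64)) + 625*(-7) = (19928 + 69) - 4375 = 19997 - 4375 = 15622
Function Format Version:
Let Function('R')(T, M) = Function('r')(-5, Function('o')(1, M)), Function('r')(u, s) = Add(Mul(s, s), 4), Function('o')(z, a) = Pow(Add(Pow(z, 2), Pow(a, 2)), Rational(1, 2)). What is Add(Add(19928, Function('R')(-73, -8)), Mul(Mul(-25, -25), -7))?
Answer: 15622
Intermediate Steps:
Function('o')(z, a) = Pow(Add(Pow(a, 2), Pow(z, 2)), Rational(1, 2))
Function('r')(u, s) = Add(4, Pow(s, 2)) (Function('r')(u, s) = Add(Pow(s, 2), 4) = Add(4, Pow(s, 2)))
Function('R')(T, M) = Add(5, Pow(M, 2)) (Function('R')(T, M) = Add(4, Pow(Pow(Add(Pow(M, 2), Pow(1, 2)), Rational(1, 2)), 2)) = Add(4, Pow(Pow(Add(Pow(M, 2), 1), Rational(1, 2)), 2)) = Add(4, Pow(Pow(Add(1, Pow(M, 2)), Rational(1, 2)), 2)) = Add(4, Add(1, Pow(M, 2))) = Add(5, Pow(M, 2)))
Add(Add(19928, Function('R')(-73, -8)), Mul(Mul(-25, -25), -7)) = Add(Add(19928, Add(5, Pow(-8, 2))), Mul(Mul(-25, -25), -7)) = Add(Add(19928, Add(5, 64)), Mul(625, -7)) = Add(Add(19928, 69), -4375) = Add(19997, -4375) = 15622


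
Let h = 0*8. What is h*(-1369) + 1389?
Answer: 1389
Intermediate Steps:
h = 0
h*(-1369) + 1389 = 0*(-1369) + 1389 = 0 + 1389 = 1389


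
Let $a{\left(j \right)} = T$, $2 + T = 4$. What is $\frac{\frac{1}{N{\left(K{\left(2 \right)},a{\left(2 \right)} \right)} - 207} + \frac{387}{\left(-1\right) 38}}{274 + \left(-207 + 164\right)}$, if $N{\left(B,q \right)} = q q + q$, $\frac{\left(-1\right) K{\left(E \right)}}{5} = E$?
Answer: $- \frac{7075}{160398} \approx -0.044109$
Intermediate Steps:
$T = 2$ ($T = -2 + 4 = 2$)
$K{\left(E \right)} = - 5 E$
$a{\left(j \right)} = 2$
$N{\left(B,q \right)} = q + q^{2}$ ($N{\left(B,q \right)} = q^{2} + q = q + q^{2}$)
$\frac{\frac{1}{N{\left(K{\left(2 \right)},a{\left(2 \right)} \right)} - 207} + \frac{387}{\left(-1\right) 38}}{274 + \left(-207 + 164\right)} = \frac{\frac{1}{2 \left(1 + 2\right) - 207} + \frac{387}{\left(-1\right) 38}}{274 + \left(-207 + 164\right)} = \frac{\frac{1}{2 \cdot 3 - 207} + \frac{387}{-38}}{274 - 43} = \frac{\frac{1}{6 - 207} + 387 \left(- \frac{1}{38}\right)}{231} = \left(\frac{1}{-201} - \frac{387}{38}\right) \frac{1}{231} = \left(- \frac{1}{201} - \frac{387}{38}\right) \frac{1}{231} = \left(- \frac{77825}{7638}\right) \frac{1}{231} = - \frac{7075}{160398}$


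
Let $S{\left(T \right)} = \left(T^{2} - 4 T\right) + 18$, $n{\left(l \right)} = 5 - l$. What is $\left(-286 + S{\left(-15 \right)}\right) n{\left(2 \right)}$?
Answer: $51$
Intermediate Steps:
$S{\left(T \right)} = 18 + T^{2} - 4 T$
$\left(-286 + S{\left(-15 \right)}\right) n{\left(2 \right)} = \left(-286 + \left(18 + \left(-15\right)^{2} - -60\right)\right) \left(5 - 2\right) = \left(-286 + \left(18 + 225 + 60\right)\right) \left(5 - 2\right) = \left(-286 + 303\right) 3 = 17 \cdot 3 = 51$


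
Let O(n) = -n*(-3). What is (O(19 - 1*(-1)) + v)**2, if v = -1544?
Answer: 2202256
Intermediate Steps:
O(n) = 3*n
(O(19 - 1*(-1)) + v)**2 = (3*(19 - 1*(-1)) - 1544)**2 = (3*(19 + 1) - 1544)**2 = (3*20 - 1544)**2 = (60 - 1544)**2 = (-1484)**2 = 2202256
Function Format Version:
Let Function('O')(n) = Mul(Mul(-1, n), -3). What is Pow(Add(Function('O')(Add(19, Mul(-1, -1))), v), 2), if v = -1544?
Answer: 2202256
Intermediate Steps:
Function('O')(n) = Mul(3, n)
Pow(Add(Function('O')(Add(19, Mul(-1, -1))), v), 2) = Pow(Add(Mul(3, Add(19, Mul(-1, -1))), -1544), 2) = Pow(Add(Mul(3, Add(19, 1)), -1544), 2) = Pow(Add(Mul(3, 20), -1544), 2) = Pow(Add(60, -1544), 2) = Pow(-1484, 2) = 2202256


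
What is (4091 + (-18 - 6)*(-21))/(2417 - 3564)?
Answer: -4595/1147 ≈ -4.0061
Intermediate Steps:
(4091 + (-18 - 6)*(-21))/(2417 - 3564) = (4091 - 24*(-21))/(-1147) = (4091 + 504)*(-1/1147) = 4595*(-1/1147) = -4595/1147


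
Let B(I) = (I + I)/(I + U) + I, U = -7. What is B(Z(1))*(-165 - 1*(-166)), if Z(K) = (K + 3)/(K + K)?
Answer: 6/5 ≈ 1.2000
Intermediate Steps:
Z(K) = (3 + K)/(2*K) (Z(K) = (3 + K)/((2*K)) = (3 + K)*(1/(2*K)) = (3 + K)/(2*K))
B(I) = I + 2*I/(-7 + I) (B(I) = (I + I)/(I - 7) + I = (2*I)/(-7 + I) + I = 2*I/(-7 + I) + I = I + 2*I/(-7 + I))
B(Z(1))*(-165 - 1*(-166)) = (((1/2)*(3 + 1)/1)*(-5 + (1/2)*(3 + 1)/1)/(-7 + (1/2)*(3 + 1)/1))*(-165 - 1*(-166)) = (((1/2)*1*4)*(-5 + (1/2)*1*4)/(-7 + (1/2)*1*4))*(-165 + 166) = (2*(-5 + 2)/(-7 + 2))*1 = (2*(-3)/(-5))*1 = (2*(-1/5)*(-3))*1 = (6/5)*1 = 6/5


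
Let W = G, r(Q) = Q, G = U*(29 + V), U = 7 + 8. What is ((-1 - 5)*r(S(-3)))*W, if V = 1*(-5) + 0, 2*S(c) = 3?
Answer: -3240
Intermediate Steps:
U = 15
S(c) = 3/2 (S(c) = (1/2)*3 = 3/2)
V = -5 (V = -5 + 0 = -5)
G = 360 (G = 15*(29 - 5) = 15*24 = 360)
W = 360
((-1 - 5)*r(S(-3)))*W = ((-1 - 5)*(3/2))*360 = -6*3/2*360 = -9*360 = -3240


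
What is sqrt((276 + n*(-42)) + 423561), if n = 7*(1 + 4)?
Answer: sqrt(422367) ≈ 649.90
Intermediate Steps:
n = 35 (n = 7*5 = 35)
sqrt((276 + n*(-42)) + 423561) = sqrt((276 + 35*(-42)) + 423561) = sqrt((276 - 1470) + 423561) = sqrt(-1194 + 423561) = sqrt(422367)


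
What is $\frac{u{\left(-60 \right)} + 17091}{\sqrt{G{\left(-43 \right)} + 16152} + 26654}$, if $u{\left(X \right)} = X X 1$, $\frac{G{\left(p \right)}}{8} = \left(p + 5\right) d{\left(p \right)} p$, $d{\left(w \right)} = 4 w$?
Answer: $\frac{275748957}{356333974} - \frac{20691 i \sqrt{558058}}{356333974} \approx 0.77385 - 0.043377 i$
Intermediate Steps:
$G{\left(p \right)} = 32 p^{2} \left(5 + p\right)$ ($G{\left(p \right)} = 8 \left(p + 5\right) 4 p p = 8 \left(5 + p\right) 4 p p = 8 \cdot 4 p \left(5 + p\right) p = 8 \cdot 4 p^{2} \left(5 + p\right) = 32 p^{2} \left(5 + p\right)$)
$u{\left(X \right)} = X^{2}$ ($u{\left(X \right)} = X^{2} \cdot 1 = X^{2}$)
$\frac{u{\left(-60 \right)} + 17091}{\sqrt{G{\left(-43 \right)} + 16152} + 26654} = \frac{\left(-60\right)^{2} + 17091}{\sqrt{32 \left(-43\right)^{2} \left(5 - 43\right) + 16152} + 26654} = \frac{3600 + 17091}{\sqrt{32 \cdot 1849 \left(-38\right) + 16152} + 26654} = \frac{20691}{\sqrt{-2248384 + 16152} + 26654} = \frac{20691}{\sqrt{-2232232} + 26654} = \frac{20691}{2 i \sqrt{558058} + 26654} = \frac{20691}{26654 + 2 i \sqrt{558058}}$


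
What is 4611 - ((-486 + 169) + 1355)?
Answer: 3573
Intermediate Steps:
4611 - ((-486 + 169) + 1355) = 4611 - (-317 + 1355) = 4611 - 1*1038 = 4611 - 1038 = 3573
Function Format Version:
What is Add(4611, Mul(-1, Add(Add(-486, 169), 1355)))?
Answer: 3573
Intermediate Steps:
Add(4611, Mul(-1, Add(Add(-486, 169), 1355))) = Add(4611, Mul(-1, Add(-317, 1355))) = Add(4611, Mul(-1, 1038)) = Add(4611, -1038) = 3573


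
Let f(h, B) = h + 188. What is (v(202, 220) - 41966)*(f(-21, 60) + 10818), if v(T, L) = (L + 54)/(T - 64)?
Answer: -31807254245/69 ≈ -4.6097e+8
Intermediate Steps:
f(h, B) = 188 + h
v(T, L) = (54 + L)/(-64 + T)
(v(202, 220) - 41966)*(f(-21, 60) + 10818) = ((54 + 220)/(-64 + 202) - 41966)*((188 - 21) + 10818) = (274/138 - 41966)*(167 + 10818) = ((1/138)*274 - 41966)*10985 = (137/69 - 41966)*10985 = -2895517/69*10985 = -31807254245/69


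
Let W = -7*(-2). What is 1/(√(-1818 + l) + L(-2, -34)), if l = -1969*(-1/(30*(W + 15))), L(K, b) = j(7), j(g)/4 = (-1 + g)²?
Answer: 125280/19620011 - I*√1374331170/19620011 ≈ 0.0063853 - 0.0018895*I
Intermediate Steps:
W = 14
j(g) = 4*(-1 + g)²
L(K, b) = 144 (L(K, b) = 4*(-1 + 7)² = 4*6² = 4*36 = 144)
l = 1969/870 (l = -1969*(-1/(30*(14 + 15))) = -1969/((-30*29)) = -1969/(-870) = -1969*(-1/870) = 1969/870 ≈ 2.2632)
1/(√(-1818 + l) + L(-2, -34)) = 1/(√(-1818 + 1969/870) + 144) = 1/(√(-1579691/870) + 144) = 1/(I*√1374331170/870 + 144) = 1/(144 + I*√1374331170/870)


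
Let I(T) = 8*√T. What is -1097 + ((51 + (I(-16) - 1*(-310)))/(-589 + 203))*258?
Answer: -258290/193 - 4128*I/193 ≈ -1338.3 - 21.389*I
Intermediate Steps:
-1097 + ((51 + (I(-16) - 1*(-310)))/(-589 + 203))*258 = -1097 + ((51 + (8*√(-16) - 1*(-310)))/(-589 + 203))*258 = -1097 + ((51 + (8*(4*I) + 310))/(-386))*258 = -1097 + ((51 + (32*I + 310))*(-1/386))*258 = -1097 + ((51 + (310 + 32*I))*(-1/386))*258 = -1097 + ((361 + 32*I)*(-1/386))*258 = -1097 + (-361/386 - 16*I/193)*258 = -1097 + (-46569/193 - 4128*I/193) = -258290/193 - 4128*I/193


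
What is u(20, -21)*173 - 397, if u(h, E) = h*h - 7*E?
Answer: 94234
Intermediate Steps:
u(h, E) = h² - 7*E
u(20, -21)*173 - 397 = (20² - 7*(-21))*173 - 397 = (400 + 147)*173 - 397 = 547*173 - 397 = 94631 - 397 = 94234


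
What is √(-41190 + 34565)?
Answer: 5*I*√265 ≈ 81.394*I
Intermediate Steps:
√(-41190 + 34565) = √(-6625) = 5*I*√265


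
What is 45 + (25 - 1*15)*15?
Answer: 195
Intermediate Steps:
45 + (25 - 1*15)*15 = 45 + (25 - 15)*15 = 45 + 10*15 = 45 + 150 = 195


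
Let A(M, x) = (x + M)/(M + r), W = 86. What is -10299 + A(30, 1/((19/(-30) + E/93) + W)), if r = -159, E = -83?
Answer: -34792074697/3378123 ≈ -10299.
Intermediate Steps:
A(M, x) = (M + x)/(-159 + M) (A(M, x) = (x + M)/(M - 159) = (M + x)/(-159 + M))
-10299 + A(30, 1/((19/(-30) + E/93) + W)) = -10299 + (30 + 1/((19/(-30) - 83/93) + 86))/(-159 + 30) = -10299 + (30 + 1/((19*(-1/30) - 83*1/93) + 86))/(-129) = -10299 - (30 + 1/((-19/30 - 83/93) + 86))/129 = -10299 - (30 + 1/(-473/310 + 86))/129 = -10299 - (30 + 1/(26187/310))/129 = -10299 - (30 + 310/26187)/129 = -10299 - 1/129*785920/26187 = -10299 - 785920/3378123 = -34792074697/3378123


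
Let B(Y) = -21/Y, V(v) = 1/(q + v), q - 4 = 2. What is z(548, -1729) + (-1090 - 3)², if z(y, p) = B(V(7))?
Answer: 1194376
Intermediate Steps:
q = 6 (q = 4 + 2 = 6)
V(v) = 1/(6 + v)
z(y, p) = -273 (z(y, p) = -21/(1/(6 + 7)) = -21/(1/13) = -21/1/13 = -21*13 = -273)
z(548, -1729) + (-1090 - 3)² = -273 + (-1090 - 3)² = -273 + (-1093)² = -273 + 1194649 = 1194376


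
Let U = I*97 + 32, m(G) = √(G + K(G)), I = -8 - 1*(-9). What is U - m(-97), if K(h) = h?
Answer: 129 - I*√194 ≈ 129.0 - 13.928*I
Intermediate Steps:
I = 1 (I = -8 + 9 = 1)
m(G) = √2*√G (m(G) = √(G + G) = √(2*G) = √2*√G)
U = 129 (U = 1*97 + 32 = 97 + 32 = 129)
U - m(-97) = 129 - √2*√(-97) = 129 - √2*I*√97 = 129 - I*√194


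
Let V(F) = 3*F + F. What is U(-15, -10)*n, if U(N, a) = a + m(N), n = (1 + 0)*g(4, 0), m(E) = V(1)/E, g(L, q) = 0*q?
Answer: 0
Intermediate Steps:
g(L, q) = 0
V(F) = 4*F
m(E) = 4/E (m(E) = (4*1)/E = 4/E)
n = 0 (n = (1 + 0)*0 = 1*0 = 0)
U(N, a) = a + 4/N
U(-15, -10)*n = (-10 + 4/(-15))*0 = (-10 + 4*(-1/15))*0 = (-10 - 4/15)*0 = -154/15*0 = 0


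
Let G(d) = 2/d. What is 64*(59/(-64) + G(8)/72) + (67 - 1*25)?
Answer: -151/9 ≈ -16.778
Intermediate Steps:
64*(59/(-64) + G(8)/72) + (67 - 1*25) = 64*(59/(-64) + (2/8)/72) + (67 - 1*25) = 64*(59*(-1/64) + (2*(⅛))*(1/72)) + (67 - 25) = 64*(-59/64 + (¼)*(1/72)) + 42 = 64*(-59/64 + 1/288) + 42 = 64*(-529/576) + 42 = -529/9 + 42 = -151/9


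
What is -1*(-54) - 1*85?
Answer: -31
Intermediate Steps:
-1*(-54) - 1*85 = 54 - 85 = -31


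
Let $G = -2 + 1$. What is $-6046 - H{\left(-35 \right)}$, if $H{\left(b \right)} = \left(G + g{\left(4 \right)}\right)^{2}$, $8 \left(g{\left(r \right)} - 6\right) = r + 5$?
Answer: $- \frac{389345}{64} \approx -6083.5$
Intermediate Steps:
$g{\left(r \right)} = \frac{53}{8} + \frac{r}{8}$ ($g{\left(r \right)} = 6 + \frac{r + 5}{8} = 6 + \frac{5 + r}{8} = 6 + \left(\frac{5}{8} + \frac{r}{8}\right) = \frac{53}{8} + \frac{r}{8}$)
$G = -1$
$H{\left(b \right)} = \frac{2401}{64}$ ($H{\left(b \right)} = \left(-1 + \left(\frac{53}{8} + \frac{1}{8} \cdot 4\right)\right)^{2} = \left(-1 + \left(\frac{53}{8} + \frac{1}{2}\right)\right)^{2} = \left(-1 + \frac{57}{8}\right)^{2} = \left(\frac{49}{8}\right)^{2} = \frac{2401}{64}$)
$-6046 - H{\left(-35 \right)} = -6046 - \frac{2401}{64} = - \frac{389345}{64}$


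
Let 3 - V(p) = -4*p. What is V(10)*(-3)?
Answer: -129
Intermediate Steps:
V(p) = 3 + 4*p (V(p) = 3 - (-4)*p = 3 + 4*p)
V(10)*(-3) = (3 + 4*10)*(-3) = (3 + 40)*(-3) = 43*(-3) = -129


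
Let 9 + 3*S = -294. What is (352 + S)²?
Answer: 63001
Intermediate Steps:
S = -101 (S = -3 + (⅓)*(-294) = -3 - 98 = -101)
(352 + S)² = (352 - 101)² = 251² = 63001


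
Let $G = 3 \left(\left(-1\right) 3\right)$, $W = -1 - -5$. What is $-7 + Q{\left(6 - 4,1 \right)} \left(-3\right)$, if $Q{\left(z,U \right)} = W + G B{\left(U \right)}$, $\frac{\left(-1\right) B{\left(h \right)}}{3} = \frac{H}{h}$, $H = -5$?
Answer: $386$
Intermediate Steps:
$W = 4$ ($W = -1 + 5 = 4$)
$B{\left(h \right)} = \frac{15}{h}$ ($B{\left(h \right)} = - 3 \left(- \frac{5}{h}\right) = \frac{15}{h}$)
$G = -9$ ($G = 3 \left(-3\right) = -9$)
$Q{\left(z,U \right)} = 4 - \frac{135}{U}$ ($Q{\left(z,U \right)} = 4 - 9 \frac{15}{U} = 4 - \frac{135}{U}$)
$-7 + Q{\left(6 - 4,1 \right)} \left(-3\right) = -7 + \left(4 - \frac{135}{1}\right) \left(-3\right) = -7 + \left(4 - 135\right) \left(-3\right) = -7 - -393 = -7 + 393 = 386$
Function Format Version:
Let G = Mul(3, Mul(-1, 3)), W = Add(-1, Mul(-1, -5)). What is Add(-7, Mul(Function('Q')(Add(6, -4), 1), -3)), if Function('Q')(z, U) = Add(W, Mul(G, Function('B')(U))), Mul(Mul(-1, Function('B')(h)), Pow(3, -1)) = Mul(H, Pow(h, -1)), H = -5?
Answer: 386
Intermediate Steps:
W = 4 (W = Add(-1, 5) = 4)
Function('B')(h) = Mul(15, Pow(h, -1)) (Function('B')(h) = Mul(-3, Mul(-5, Pow(h, -1))) = Mul(15, Pow(h, -1)))
G = -9 (G = Mul(3, -3) = -9)
Function('Q')(z, U) = Add(4, Mul(-135, Pow(U, -1))) (Function('Q')(z, U) = Add(4, Mul(-9, Mul(15, Pow(U, -1)))) = Add(4, Mul(-135, Pow(U, -1))))
Add(-7, Mul(Function('Q')(Add(6, -4), 1), -3)) = Add(-7, Mul(Add(4, Mul(-135, Pow(1, -1))), -3)) = Add(-7, Mul(Add(4, Mul(-135, 1)), -3)) = Add(-7, Mul(Add(4, -135), -3)) = Add(-7, Mul(-131, -3)) = Add(-7, 393) = 386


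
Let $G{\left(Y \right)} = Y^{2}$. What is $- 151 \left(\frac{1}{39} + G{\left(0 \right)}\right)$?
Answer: $- \frac{151}{39} \approx -3.8718$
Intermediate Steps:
$- 151 \left(\frac{1}{39} + G{\left(0 \right)}\right) = - 151 \left(\frac{1}{39} + 0^{2}\right) = - 151 \left(\frac{1}{39} + 0\right) = \left(-151\right) \frac{1}{39} = - \frac{151}{39}$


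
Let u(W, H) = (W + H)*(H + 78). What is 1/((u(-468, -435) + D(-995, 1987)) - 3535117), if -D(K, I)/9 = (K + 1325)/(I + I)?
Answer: -1987/6383727787 ≈ -3.1126e-7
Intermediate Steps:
u(W, H) = (78 + H)*(H + W) (u(W, H) = (H + W)*(78 + H) = (78 + H)*(H + W))
D(K, I) = -9*(1325 + K)/(2*I) (D(K, I) = -9*(K + 1325)/(I + I) = -9*(1325 + K)/(2*I))
1/((u(-468, -435) + D(-995, 1987)) - 3535117) = 1/((((-435)**2 + 78*(-435) + 78*(-468) - 435*(-468)) + (9/2)*(-1325 - 1*(-995))/1987) - 3535117) = 1/(((189225 - 33930 - 36504 + 203580) + (9/2)*(1/1987)*(-1325 + 995)) - 3535117) = 1/((322371 + (9/2)*(1/1987)*(-330)) - 3535117) = 1/((322371 - 1485/1987) - 3535117) = 1/(640549692/1987 - 3535117) = 1/(-6383727787/1987) = -1987/6383727787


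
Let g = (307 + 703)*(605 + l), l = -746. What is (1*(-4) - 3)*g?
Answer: 996870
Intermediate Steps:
g = -142410 (g = (307 + 703)*(605 - 746) = 1010*(-141) = -142410)
(1*(-4) - 3)*g = (1*(-4) - 3)*(-142410) = (-4 - 3)*(-142410) = -7*(-142410) = 996870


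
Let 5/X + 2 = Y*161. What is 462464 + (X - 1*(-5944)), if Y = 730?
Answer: 55051055429/117528 ≈ 4.6841e+5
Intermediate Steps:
X = 5/117528 (X = 5/(-2 + 730*161) = 5/(-2 + 117530) = 5/117528 ≈ 4.2543e-5)
462464 + (X - 1*(-5944)) = 462464 + (5/117528 - 1*(-5944)) = 462464 + (5/117528 + 5944) = 462464 + 698586437/117528 = 55051055429/117528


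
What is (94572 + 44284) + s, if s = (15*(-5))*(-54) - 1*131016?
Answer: 11890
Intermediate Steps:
s = -126966 (s = -75*(-54) - 131016 = 4050 - 131016 = -126966)
(94572 + 44284) + s = (94572 + 44284) - 126966 = 138856 - 126966 = 11890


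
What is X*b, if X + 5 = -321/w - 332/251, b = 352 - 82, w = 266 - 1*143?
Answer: -24819480/10291 ≈ -2411.8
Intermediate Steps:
w = 123 (w = 266 - 143 = 123)
b = 270
X = -91924/10291 (X = -5 + (-321/123 - 332/251) = -5 + (-321*1/123 - 332*1/251) = -5 + (-107/41 - 332/251) = -5 - 40469/10291 = -91924/10291 ≈ -8.9325)
X*b = -91924/10291*270 = -24819480/10291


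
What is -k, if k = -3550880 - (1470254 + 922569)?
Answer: 5943703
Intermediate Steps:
k = -5943703 (k = -3550880 - 1*2392823 = -3550880 - 2392823 = -5943703)
-k = -1*(-5943703) = 5943703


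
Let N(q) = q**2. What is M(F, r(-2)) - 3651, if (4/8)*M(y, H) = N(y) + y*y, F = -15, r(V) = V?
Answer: -2751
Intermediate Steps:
M(y, H) = 4*y**2 (M(y, H) = 2*(y**2 + y*y) = 2*(y**2 + y**2) = 2*(2*y**2) = 4*y**2)
M(F, r(-2)) - 3651 = 4*(-15)**2 - 3651 = 4*225 - 3651 = 900 - 3651 = -2751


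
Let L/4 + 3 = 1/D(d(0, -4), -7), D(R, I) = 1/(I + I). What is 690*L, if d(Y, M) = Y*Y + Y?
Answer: -46920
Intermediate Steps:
d(Y, M) = Y + Y² (d(Y, M) = Y² + Y = Y + Y²)
D(R, I) = 1/(2*I)
L = -68 (L = -12 + 4/(((½)/(-7))) = -12 + 4/(((½)*(-⅐))) = -12 + 4/(-1/14) = -12 + 4*(-14) = -12 - 56 = -68)
690*L = 690*(-68) = -46920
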